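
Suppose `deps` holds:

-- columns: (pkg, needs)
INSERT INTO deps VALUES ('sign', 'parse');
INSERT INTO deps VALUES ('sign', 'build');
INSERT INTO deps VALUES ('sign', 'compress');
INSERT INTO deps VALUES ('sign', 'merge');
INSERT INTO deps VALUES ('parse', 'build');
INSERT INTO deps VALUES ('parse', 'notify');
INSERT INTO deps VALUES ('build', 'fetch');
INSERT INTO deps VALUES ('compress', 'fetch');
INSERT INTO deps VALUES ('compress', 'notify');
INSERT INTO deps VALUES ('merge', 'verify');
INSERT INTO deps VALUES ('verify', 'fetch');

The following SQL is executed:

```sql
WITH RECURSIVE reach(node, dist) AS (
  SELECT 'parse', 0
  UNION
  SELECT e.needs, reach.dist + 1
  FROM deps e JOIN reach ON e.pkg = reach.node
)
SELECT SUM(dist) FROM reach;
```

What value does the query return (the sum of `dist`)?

Base: (parse, dist=0).
Iteration 1: edges from {parse} -> (build, dist=1), (notify, dist=1).
Iteration 2: edges from {build,notify} -> (fetch, dist=2).
Iteration 3: no outgoing edges from {fetch}; recursion stops.
SUM(dist) = 0 + 1 + 1 + 2 = 4.

4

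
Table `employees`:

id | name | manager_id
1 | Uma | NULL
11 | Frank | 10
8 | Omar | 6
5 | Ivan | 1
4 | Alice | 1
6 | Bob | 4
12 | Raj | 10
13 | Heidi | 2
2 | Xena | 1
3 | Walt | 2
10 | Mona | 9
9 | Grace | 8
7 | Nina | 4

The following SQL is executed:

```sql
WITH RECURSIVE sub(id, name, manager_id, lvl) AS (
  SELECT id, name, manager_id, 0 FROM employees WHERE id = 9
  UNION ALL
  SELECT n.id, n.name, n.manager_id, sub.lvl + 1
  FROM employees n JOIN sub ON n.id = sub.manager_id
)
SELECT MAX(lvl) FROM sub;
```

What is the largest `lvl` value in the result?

Base: id=9 (Grace), manager_id=8, lvl 0.
Iteration 1: join on id=8 -> Omar (id 8, manager_id=6, lvl 1).
Iteration 2: join on id=6 -> Bob (id 6, manager_id=4, lvl 2).
Iteration 3: join on id=4 -> Alice (id 4, manager_id=1, lvl 3).
Iteration 4: join on id=1 -> Uma (id 1, manager_id=NULL, lvl 4).
Iteration 5: manager_id is NULL; no match; recursion stops.
lvl values: 0, 1, 2, 3, 4; the maximum is 4.

4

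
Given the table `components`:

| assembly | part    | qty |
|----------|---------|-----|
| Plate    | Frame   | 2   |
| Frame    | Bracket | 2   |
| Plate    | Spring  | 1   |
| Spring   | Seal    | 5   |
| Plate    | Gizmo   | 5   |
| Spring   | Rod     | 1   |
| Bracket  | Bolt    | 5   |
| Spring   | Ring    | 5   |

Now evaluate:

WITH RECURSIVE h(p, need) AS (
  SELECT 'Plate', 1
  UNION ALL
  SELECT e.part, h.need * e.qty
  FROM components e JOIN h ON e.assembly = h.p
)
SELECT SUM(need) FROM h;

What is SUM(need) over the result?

44

Base: (Plate, need=1).
Iteration 1: components of {Plate} -> Frame = 1*2 = 2, Gizmo = 1*5 = 5, Spring = 1*1 = 1.
Iteration 2: components of {Frame,Gizmo,Spring} -> Bracket = 2*2 = 4, Ring = 1*5 = 5, Rod = 1*1 = 1, Seal = 1*5 = 5.
Iteration 3: components of {Bracket,Ring,Rod,Seal} -> Bolt = 4*5 = 20.
Iteration 4: no further components; recursion stops.
SUM(need) = 1 + 2 + 1 + 5 + 4 + 5 + 1 + 5 + 20 = 44.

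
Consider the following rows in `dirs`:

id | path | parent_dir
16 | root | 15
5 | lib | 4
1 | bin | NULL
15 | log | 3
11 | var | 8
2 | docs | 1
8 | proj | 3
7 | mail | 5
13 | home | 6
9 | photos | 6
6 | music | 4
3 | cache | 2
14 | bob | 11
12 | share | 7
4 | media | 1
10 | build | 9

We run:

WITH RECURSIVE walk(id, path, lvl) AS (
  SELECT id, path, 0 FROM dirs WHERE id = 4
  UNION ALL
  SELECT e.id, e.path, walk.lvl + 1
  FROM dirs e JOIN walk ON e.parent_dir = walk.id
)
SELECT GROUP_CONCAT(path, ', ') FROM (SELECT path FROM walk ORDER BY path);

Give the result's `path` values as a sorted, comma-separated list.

Base: id=4 (media) at lvl 0.
Iteration 1: rows with parent_dir in {4} -> lib (id 5, lvl 1), music (id 6, lvl 1).
Iteration 2: rows with parent_dir in {5,6} -> mail (id 7, lvl 2), photos (id 9, lvl 2), home (id 13, lvl 2).
Iteration 3: rows with parent_dir in {7,9,13} -> build (id 10, lvl 3), share (id 12, lvl 3).
Iteration 4: no rows with parent_dir in {10,12}; recursion stops.

build, home, lib, mail, media, music, photos, share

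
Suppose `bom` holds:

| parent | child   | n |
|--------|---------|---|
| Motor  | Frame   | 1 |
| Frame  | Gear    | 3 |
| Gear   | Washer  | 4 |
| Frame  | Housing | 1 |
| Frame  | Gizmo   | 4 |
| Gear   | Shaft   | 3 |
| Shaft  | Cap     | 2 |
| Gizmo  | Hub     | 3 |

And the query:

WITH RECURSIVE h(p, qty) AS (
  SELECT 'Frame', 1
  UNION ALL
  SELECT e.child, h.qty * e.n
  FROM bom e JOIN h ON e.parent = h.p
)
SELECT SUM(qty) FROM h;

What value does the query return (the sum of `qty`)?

Base: (Frame, qty=1).
Iteration 1: components of {Frame} -> Gear = 1*3 = 3, Gizmo = 1*4 = 4, Housing = 1*1 = 1.
Iteration 2: components of {Gear,Gizmo,Housing} -> Hub = 4*3 = 12, Shaft = 3*3 = 9, Washer = 3*4 = 12.
Iteration 3: components of {Hub,Shaft,Washer} -> Cap = 9*2 = 18.
Iteration 4: no further components; recursion stops.
SUM(qty) = 1 + 3 + 1 + 4 + 12 + 9 + 12 + 18 = 60.

60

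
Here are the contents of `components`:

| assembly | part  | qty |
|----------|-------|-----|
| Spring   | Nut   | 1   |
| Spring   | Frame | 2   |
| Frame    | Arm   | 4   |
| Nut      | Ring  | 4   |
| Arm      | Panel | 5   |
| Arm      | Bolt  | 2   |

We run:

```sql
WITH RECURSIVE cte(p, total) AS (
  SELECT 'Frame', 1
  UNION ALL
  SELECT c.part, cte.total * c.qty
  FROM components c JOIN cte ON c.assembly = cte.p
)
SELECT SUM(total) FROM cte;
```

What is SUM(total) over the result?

Base: (Frame, total=1).
Iteration 1: components of {Frame} -> Arm = 1*4 = 4.
Iteration 2: components of {Arm} -> Bolt = 4*2 = 8, Panel = 4*5 = 20.
Iteration 3: no further components; recursion stops.
SUM(total) = 1 + 4 + 20 + 8 = 33.

33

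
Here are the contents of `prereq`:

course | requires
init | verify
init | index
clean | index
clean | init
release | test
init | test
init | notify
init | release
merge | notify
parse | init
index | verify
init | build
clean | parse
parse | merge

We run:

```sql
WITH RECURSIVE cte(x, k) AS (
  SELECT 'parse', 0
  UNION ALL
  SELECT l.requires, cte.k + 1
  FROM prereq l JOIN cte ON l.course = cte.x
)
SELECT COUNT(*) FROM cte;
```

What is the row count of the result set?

Base: (parse, k=0).
Iteration 1: edges from {parse} -> (init, k=1), (merge, k=1).
Iteration 2: edges from {init,merge} -> (build, k=2), (index, k=2), (notify, k=2) x2, (release, k=2), (test, k=2), (verify, k=2). [UNION ALL keeps all 7 new rows, including repeats]
Iteration 3: edges from {build,index,notify,release,test,verify} -> (test, k=3), (verify, k=3).
Iteration 4: no outgoing edges from {test,verify}; recursion stops.
Total rows emitted: 12.

12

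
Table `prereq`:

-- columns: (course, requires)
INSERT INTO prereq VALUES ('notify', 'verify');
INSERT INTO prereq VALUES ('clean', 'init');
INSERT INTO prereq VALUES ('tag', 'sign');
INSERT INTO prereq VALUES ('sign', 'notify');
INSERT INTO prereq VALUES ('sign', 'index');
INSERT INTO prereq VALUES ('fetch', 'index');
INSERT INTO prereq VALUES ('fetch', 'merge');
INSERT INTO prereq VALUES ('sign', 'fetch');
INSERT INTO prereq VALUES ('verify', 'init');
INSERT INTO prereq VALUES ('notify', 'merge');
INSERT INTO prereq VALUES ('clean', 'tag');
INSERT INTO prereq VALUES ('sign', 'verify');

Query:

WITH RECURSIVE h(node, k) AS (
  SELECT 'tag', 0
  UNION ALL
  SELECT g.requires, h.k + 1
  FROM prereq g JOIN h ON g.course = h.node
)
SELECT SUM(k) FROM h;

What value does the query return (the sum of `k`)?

28

Base: (tag, k=0).
Iteration 1: edges from {tag} -> (sign, k=1).
Iteration 2: edges from {sign} -> (fetch, k=2), (index, k=2), (notify, k=2), (verify, k=2).
Iteration 3: edges from {fetch,index,notify,verify} -> (index, k=3), (init, k=3), (merge, k=3) x2, (verify, k=3). [UNION ALL keeps all 5 new rows, including repeats]
Iteration 4: edges from {index,init,merge,verify} -> (init, k=4).
Iteration 5: no outgoing edges from {init}; recursion stops.
SUM(k) = 0 + 1 + 2 + 2 + 2 + 2 + 3 + 3 + 3 + 3 + 3 + 4 = 28.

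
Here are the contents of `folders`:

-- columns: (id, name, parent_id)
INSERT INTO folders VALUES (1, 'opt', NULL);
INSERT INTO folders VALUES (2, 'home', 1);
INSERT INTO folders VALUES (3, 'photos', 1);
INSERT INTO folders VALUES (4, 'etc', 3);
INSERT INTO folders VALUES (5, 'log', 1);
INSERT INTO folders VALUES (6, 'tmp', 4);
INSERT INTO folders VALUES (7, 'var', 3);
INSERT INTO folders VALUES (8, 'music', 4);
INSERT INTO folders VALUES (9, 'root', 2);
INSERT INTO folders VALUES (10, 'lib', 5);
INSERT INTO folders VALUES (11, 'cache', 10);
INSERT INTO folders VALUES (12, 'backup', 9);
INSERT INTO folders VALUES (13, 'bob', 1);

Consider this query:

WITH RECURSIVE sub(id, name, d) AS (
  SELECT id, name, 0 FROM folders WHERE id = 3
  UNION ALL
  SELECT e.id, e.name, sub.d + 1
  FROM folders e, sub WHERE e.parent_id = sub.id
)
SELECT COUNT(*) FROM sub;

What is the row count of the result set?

5

Base: id=3 (photos) at d 0.
Iteration 1: rows with parent_id in {3} -> etc (id 4, d 1), var (id 7, d 1).
Iteration 2: rows with parent_id in {4,7} -> tmp (id 6, d 2), music (id 8, d 2).
Iteration 3: no rows with parent_id in {6,8}; recursion stops.
Total rows emitted: 5.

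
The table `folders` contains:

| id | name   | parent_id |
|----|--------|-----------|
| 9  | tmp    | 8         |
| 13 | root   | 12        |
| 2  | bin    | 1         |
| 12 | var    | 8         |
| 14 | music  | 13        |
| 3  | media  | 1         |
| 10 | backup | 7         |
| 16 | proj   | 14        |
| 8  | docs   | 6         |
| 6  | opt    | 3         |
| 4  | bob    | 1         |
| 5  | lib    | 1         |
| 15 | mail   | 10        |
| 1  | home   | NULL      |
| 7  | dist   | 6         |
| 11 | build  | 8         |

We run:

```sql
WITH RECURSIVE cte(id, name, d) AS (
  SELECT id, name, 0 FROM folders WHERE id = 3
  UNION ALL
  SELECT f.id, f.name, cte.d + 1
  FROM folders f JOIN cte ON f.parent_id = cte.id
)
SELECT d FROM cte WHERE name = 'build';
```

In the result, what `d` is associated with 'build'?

3

Base: id=3 (media) at d 0.
Iteration 1: rows with parent_id in {3} -> opt (id 6, d 1).
Iteration 2: rows with parent_id in {6} -> dist (id 7, d 2), docs (id 8, d 2).
Iteration 3: rows with parent_id in {7,8} -> tmp (id 9, d 3), backup (id 10, d 3), build (id 11, d 3), var (id 12, d 3).
Iteration 4: rows with parent_id in {9,10,11,12} -> root (id 13, d 4), mail (id 15, d 4).
Iteration 5: rows with parent_id in {13,15} -> music (id 14, d 5).
Iteration 6: rows with parent_id in {14} -> proj (id 16, d 6).
Iteration 7: no rows with parent_id in {16}; recursion stops.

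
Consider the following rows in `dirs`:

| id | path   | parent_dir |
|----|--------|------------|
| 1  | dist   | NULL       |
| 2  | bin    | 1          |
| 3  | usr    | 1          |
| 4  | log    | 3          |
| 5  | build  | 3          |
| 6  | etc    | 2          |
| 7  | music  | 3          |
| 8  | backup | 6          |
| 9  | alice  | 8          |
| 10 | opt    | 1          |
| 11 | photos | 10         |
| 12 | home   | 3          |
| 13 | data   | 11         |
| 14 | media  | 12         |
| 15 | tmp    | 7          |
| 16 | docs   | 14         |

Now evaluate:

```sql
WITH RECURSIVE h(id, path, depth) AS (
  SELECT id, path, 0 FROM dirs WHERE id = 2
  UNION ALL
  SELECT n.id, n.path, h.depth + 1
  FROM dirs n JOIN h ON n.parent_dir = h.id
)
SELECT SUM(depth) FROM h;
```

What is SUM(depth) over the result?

6

Base: id=2 (bin) at depth 0.
Iteration 1: rows with parent_dir in {2} -> etc (id 6, depth 1).
Iteration 2: rows with parent_dir in {6} -> backup (id 8, depth 2).
Iteration 3: rows with parent_dir in {8} -> alice (id 9, depth 3).
Iteration 4: no rows with parent_dir in {9}; recursion stops.
SUM(depth) = 0 + 1 + 2 + 3 = 6.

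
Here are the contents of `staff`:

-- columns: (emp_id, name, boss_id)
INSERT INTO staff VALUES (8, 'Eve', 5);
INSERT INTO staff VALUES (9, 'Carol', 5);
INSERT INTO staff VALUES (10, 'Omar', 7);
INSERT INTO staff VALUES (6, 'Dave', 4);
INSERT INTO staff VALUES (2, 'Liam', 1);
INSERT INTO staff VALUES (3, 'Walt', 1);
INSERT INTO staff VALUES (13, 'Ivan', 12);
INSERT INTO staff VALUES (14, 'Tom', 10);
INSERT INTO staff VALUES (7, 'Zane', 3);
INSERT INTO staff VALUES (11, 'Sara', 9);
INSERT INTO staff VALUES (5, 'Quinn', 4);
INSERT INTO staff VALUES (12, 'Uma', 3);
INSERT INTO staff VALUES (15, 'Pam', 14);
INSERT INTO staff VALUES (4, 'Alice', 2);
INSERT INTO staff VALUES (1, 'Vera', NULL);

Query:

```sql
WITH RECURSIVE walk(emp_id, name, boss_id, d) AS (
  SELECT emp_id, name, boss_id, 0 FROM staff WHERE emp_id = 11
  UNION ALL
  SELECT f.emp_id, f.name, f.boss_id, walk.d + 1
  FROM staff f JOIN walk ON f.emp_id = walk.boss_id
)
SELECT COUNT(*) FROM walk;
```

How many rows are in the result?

6

Base: emp_id=11 (Sara), boss_id=9, d 0.
Iteration 1: join on emp_id=9 -> Carol (id 9, boss_id=5, d 1).
Iteration 2: join on emp_id=5 -> Quinn (id 5, boss_id=4, d 2).
Iteration 3: join on emp_id=4 -> Alice (id 4, boss_id=2, d 3).
Iteration 4: join on emp_id=2 -> Liam (id 2, boss_id=1, d 4).
Iteration 5: join on emp_id=1 -> Vera (id 1, boss_id=NULL, d 5).
Iteration 6: boss_id is NULL; no match; recursion stops.
Total rows emitted: 6.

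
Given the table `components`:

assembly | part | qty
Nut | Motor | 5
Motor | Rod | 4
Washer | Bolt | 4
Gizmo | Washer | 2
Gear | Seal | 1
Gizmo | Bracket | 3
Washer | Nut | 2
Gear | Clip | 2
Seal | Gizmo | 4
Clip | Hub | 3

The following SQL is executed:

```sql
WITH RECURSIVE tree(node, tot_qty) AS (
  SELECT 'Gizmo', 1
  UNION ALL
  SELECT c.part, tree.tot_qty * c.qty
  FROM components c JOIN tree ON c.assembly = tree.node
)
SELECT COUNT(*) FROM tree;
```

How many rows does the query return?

7

Base: (Gizmo, tot_qty=1).
Iteration 1: components of {Gizmo} -> Bracket = 1*3 = 3, Washer = 1*2 = 2.
Iteration 2: components of {Bracket,Washer} -> Bolt = 2*4 = 8, Nut = 2*2 = 4.
Iteration 3: components of {Bolt,Nut} -> Motor = 4*5 = 20.
Iteration 4: components of {Motor} -> Rod = 20*4 = 80.
Iteration 5: no further components; recursion stops.
Total rows emitted: 7.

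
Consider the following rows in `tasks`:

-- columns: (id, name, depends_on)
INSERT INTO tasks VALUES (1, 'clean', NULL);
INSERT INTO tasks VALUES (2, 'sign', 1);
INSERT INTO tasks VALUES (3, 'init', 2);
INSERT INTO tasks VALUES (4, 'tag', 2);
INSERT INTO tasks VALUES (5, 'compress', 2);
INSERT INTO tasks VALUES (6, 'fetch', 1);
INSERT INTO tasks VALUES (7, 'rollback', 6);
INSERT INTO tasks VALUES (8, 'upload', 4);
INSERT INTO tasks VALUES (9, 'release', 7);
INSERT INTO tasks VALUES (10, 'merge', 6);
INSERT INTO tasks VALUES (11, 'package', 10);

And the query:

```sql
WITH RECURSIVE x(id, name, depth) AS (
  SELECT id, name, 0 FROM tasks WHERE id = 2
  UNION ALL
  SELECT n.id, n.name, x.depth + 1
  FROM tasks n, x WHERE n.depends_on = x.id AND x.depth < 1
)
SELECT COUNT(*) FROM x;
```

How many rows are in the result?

Base: id=2 (sign) at depth 0.
Iteration 1: rows with depends_on in {2} -> init (id 3, depth 1), tag (id 4, depth 1), compress (id 5, depth 1).
Iteration 2: depth < 1 fails for all current rows; recursion stops.
Total rows emitted: 4.

4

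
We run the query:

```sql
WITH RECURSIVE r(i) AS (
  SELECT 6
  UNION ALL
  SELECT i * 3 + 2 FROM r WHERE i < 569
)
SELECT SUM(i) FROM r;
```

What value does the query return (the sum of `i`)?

2542

Base: i=6.
Iteration 1: 6 < 569 holds -> i = 6 * 3 + 2 = 20.
Iteration 2: 20 < 569 holds -> i = 20 * 3 + 2 = 62.
Iteration 3: 62 < 569 holds -> i = 62 * 3 + 2 = 188.
Iteration 4: 188 < 569 holds -> i = 188 * 3 + 2 = 566.
Iteration 5: 566 < 569 holds -> i = 566 * 3 + 2 = 1700.
Iteration 6: 1700 < 569 fails; recursion stops.
SUM(i) = 6 + 20 + 62 + 188 + 566 + 1700 = 2542.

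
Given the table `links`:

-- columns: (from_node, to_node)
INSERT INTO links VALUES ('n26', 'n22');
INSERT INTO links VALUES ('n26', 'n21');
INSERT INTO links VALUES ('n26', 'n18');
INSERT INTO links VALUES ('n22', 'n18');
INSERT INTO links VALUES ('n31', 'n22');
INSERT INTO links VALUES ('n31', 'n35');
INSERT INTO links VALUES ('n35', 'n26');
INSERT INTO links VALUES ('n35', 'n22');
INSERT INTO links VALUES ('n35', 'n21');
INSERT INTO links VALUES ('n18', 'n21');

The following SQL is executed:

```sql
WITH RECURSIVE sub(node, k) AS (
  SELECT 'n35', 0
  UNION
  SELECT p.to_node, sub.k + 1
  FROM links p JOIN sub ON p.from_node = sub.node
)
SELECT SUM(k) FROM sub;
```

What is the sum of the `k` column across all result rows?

Base: (n35, k=0).
Iteration 1: edges from {n35} -> (n21, k=1), (n22, k=1), (n26, k=1).
Iteration 2: edges from {n21,n22,n26} -> (n18, k=2), (n21, k=2), (n22, k=2). [UNION drops 1 duplicate row(s)]
Iteration 3: edges from {n18,n21,n22} -> (n18, k=3), (n21, k=3).
Iteration 4: edges from {n18,n21} -> (n21, k=4).
Iteration 5: no outgoing edges from {n21}; recursion stops.
SUM(k) = 0 + 1 + 1 + 1 + 2 + 2 + 2 + 3 + 3 + 4 = 19.

19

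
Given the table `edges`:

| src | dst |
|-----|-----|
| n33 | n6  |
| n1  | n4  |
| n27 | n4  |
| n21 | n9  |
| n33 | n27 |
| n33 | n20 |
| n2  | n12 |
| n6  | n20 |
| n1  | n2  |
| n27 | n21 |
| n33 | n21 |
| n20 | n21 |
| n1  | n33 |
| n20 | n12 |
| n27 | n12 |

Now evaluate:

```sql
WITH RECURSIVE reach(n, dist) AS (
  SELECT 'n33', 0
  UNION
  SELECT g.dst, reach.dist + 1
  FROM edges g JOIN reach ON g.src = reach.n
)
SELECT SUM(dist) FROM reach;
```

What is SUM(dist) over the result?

27

Base: (n33, dist=0).
Iteration 1: edges from {n33} -> (n20, dist=1), (n21, dist=1), (n27, dist=1), (n6, dist=1).
Iteration 2: edges from {n20,n21,n27,n6} -> (n12, dist=2), (n20, dist=2), (n21, dist=2), (n4, dist=2), (n9, dist=2). [UNION drops 2 duplicate row(s)]
Iteration 3: edges from {n12,n20,n21,n4,n9} -> (n12, dist=3), (n21, dist=3), (n9, dist=3).
Iteration 4: edges from {n12,n21,n9} -> (n9, dist=4).
Iteration 5: no outgoing edges from {n9}; recursion stops.
SUM(dist) = 0 + 1 + 1 + 1 + 1 + 2 + 2 + 2 + 2 + 2 + 3 + 3 + 3 + 4 = 27.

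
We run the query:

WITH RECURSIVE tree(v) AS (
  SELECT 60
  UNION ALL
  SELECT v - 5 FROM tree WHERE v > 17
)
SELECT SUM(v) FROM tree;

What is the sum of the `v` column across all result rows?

375

Base: v=60.
Iteration 1: 60 > 17 holds -> v = 60 - 5 = 55.
Iteration 2: 55 > 17 holds -> v = 55 - 5 = 50.
Iteration 3: 50 > 17 holds -> v = 50 - 5 = 45.
Iteration 4: 45 > 17 holds -> v = 45 - 5 = 40.
Iteration 5: 40 > 17 holds -> v = 40 - 5 = 35.
Iteration 6: 35 > 17 holds -> v = 35 - 5 = 30.
Iteration 7: 30 > 17 holds -> v = 30 - 5 = 25.
Iteration 8: 25 > 17 holds -> v = 25 - 5 = 20.
Iteration 9: 20 > 17 holds -> v = 20 - 5 = 15.
Iteration 10: 15 > 17 fails; recursion stops.
SUM(v) = 60 + 55 + 50 + 45 + 40 + 35 + 30 + 25 + 20 + 15 = 375.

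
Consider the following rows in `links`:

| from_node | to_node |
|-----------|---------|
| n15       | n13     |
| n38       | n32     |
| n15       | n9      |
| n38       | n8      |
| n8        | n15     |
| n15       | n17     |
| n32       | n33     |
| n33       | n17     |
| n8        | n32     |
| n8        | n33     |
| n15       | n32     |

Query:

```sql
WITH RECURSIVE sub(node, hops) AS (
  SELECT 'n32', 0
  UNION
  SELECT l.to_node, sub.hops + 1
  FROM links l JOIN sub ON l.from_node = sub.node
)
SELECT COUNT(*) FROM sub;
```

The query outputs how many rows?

3

Base: (n32, hops=0).
Iteration 1: edges from {n32} -> (n33, hops=1).
Iteration 2: edges from {n33} -> (n17, hops=2).
Iteration 3: no outgoing edges from {n17}; recursion stops.
Total rows emitted: 3.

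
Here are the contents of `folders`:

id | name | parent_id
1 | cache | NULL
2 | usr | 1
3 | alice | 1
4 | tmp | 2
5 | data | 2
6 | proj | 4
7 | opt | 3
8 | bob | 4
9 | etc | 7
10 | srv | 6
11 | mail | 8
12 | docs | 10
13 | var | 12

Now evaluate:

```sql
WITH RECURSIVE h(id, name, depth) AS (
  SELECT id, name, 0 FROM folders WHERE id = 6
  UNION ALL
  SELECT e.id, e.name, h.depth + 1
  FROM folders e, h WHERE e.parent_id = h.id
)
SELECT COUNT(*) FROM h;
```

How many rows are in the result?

Base: id=6 (proj) at depth 0.
Iteration 1: rows with parent_id in {6} -> srv (id 10, depth 1).
Iteration 2: rows with parent_id in {10} -> docs (id 12, depth 2).
Iteration 3: rows with parent_id in {12} -> var (id 13, depth 3).
Iteration 4: no rows with parent_id in {13}; recursion stops.
Total rows emitted: 4.

4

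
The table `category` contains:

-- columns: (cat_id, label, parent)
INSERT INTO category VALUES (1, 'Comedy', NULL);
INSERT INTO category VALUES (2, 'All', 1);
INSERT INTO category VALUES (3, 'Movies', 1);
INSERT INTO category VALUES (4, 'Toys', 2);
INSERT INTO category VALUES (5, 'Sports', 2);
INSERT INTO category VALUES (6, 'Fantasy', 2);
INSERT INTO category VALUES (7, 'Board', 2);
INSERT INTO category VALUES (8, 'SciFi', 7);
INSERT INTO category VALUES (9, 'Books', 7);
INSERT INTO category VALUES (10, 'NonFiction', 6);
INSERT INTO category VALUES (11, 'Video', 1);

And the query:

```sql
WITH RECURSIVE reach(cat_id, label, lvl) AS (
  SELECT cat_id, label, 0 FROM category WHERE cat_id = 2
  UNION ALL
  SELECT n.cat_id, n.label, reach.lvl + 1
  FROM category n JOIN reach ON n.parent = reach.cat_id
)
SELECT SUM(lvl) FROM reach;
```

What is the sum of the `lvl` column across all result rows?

Base: cat_id=2 (All) at lvl 0.
Iteration 1: rows with parent in {2} -> Toys (id 4, lvl 1), Sports (id 5, lvl 1), Fantasy (id 6, lvl 1), Board (id 7, lvl 1).
Iteration 2: rows with parent in {4,5,6,7} -> SciFi (id 8, lvl 2), Books (id 9, lvl 2), NonFiction (id 10, lvl 2).
Iteration 3: no rows with parent in {8,9,10}; recursion stops.
SUM(lvl) = 0 + 1 + 1 + 1 + 1 + 2 + 2 + 2 = 10.

10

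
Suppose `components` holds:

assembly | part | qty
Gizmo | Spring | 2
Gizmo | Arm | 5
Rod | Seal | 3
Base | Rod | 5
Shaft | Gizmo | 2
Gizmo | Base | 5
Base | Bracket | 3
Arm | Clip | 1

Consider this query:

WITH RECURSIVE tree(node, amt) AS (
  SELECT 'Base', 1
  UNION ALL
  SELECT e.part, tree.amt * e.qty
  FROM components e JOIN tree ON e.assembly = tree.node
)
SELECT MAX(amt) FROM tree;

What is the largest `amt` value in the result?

Base: (Base, amt=1).
Iteration 1: components of {Base} -> Bracket = 1*3 = 3, Rod = 1*5 = 5.
Iteration 2: components of {Bracket,Rod} -> Seal = 5*3 = 15.
Iteration 3: no further components; recursion stops.
amt values: 1, 5, 3, 15; the maximum is 15.

15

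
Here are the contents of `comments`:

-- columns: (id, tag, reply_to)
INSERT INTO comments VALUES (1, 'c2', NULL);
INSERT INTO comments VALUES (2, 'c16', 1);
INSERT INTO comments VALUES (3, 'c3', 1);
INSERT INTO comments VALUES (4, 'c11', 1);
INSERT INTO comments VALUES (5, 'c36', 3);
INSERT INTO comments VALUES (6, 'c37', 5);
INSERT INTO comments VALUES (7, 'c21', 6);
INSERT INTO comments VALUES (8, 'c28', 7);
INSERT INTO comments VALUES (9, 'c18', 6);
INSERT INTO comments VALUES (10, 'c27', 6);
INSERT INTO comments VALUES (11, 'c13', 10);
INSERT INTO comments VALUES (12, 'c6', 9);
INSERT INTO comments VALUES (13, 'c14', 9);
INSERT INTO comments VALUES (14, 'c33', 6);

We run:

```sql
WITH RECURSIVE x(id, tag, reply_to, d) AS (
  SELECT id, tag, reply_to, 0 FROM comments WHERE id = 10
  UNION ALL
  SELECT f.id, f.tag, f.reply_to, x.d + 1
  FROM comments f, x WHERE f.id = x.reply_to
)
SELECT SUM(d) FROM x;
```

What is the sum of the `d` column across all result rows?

Base: id=10 (c27), reply_to=6, d 0.
Iteration 1: join on id=6 -> c37 (id 6, reply_to=5, d 1).
Iteration 2: join on id=5 -> c36 (id 5, reply_to=3, d 2).
Iteration 3: join on id=3 -> c3 (id 3, reply_to=1, d 3).
Iteration 4: join on id=1 -> c2 (id 1, reply_to=NULL, d 4).
Iteration 5: reply_to is NULL; no match; recursion stops.
SUM(d) = 0 + 1 + 2 + 3 + 4 = 10.

10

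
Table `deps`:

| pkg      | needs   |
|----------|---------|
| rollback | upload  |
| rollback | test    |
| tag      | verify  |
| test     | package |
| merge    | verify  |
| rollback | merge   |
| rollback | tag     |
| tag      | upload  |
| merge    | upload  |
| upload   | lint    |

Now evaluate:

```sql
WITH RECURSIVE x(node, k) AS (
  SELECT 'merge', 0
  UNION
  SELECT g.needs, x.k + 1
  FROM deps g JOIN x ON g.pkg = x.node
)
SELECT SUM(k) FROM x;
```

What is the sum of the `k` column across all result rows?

4

Base: (merge, k=0).
Iteration 1: edges from {merge} -> (upload, k=1), (verify, k=1).
Iteration 2: edges from {upload,verify} -> (lint, k=2).
Iteration 3: no outgoing edges from {lint}; recursion stops.
SUM(k) = 0 + 1 + 1 + 2 = 4.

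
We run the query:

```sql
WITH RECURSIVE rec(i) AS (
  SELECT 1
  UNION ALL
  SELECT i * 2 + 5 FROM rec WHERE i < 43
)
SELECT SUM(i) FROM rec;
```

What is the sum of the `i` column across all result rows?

70

Base: i=1.
Iteration 1: 1 < 43 holds -> i = 1 * 2 + 5 = 7.
Iteration 2: 7 < 43 holds -> i = 7 * 2 + 5 = 19.
Iteration 3: 19 < 43 holds -> i = 19 * 2 + 5 = 43.
Iteration 4: 43 < 43 fails; recursion stops.
SUM(i) = 1 + 7 + 19 + 43 = 70.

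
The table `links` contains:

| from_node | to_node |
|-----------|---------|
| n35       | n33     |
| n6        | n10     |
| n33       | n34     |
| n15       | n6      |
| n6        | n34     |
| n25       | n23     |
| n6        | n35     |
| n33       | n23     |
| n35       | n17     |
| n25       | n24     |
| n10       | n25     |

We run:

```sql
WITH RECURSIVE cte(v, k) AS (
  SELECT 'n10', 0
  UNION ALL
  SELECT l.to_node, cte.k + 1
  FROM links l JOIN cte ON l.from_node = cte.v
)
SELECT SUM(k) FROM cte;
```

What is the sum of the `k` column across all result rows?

Base: (n10, k=0).
Iteration 1: edges from {n10} -> (n25, k=1).
Iteration 2: edges from {n25} -> (n23, k=2), (n24, k=2).
Iteration 3: no outgoing edges from {n23,n24}; recursion stops.
SUM(k) = 0 + 1 + 2 + 2 = 5.

5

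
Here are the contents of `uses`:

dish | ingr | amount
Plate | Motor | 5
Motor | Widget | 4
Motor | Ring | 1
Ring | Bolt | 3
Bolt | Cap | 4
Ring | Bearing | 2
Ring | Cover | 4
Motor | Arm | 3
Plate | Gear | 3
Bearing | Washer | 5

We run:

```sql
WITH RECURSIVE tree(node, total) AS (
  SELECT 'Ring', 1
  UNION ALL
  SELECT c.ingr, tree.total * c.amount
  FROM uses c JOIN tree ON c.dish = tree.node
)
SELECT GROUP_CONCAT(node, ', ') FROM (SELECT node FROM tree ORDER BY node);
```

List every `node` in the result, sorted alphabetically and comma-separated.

Bearing, Bolt, Cap, Cover, Ring, Washer

Base: (Ring, total=1).
Iteration 1: components of {Ring} -> Bearing = 1*2 = 2, Bolt = 1*3 = 3, Cover = 1*4 = 4.
Iteration 2: components of {Bearing,Bolt,Cover} -> Cap = 3*4 = 12, Washer = 2*5 = 10.
Iteration 3: no further components; recursion stops.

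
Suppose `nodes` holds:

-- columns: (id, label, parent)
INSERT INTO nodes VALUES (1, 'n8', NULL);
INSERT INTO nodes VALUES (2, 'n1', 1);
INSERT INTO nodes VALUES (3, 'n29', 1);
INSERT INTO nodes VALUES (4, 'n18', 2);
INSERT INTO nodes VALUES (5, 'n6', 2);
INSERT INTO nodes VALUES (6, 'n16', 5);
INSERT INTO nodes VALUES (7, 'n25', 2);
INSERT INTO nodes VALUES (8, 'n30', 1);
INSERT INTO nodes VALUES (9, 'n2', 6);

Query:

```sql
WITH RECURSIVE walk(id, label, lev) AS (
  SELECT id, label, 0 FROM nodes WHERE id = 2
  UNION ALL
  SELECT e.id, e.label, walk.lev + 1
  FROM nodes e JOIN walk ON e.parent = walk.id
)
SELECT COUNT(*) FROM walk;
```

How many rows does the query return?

6

Base: id=2 (n1) at lev 0.
Iteration 1: rows with parent in {2} -> n18 (id 4, lev 1), n6 (id 5, lev 1), n25 (id 7, lev 1).
Iteration 2: rows with parent in {4,5,7} -> n16 (id 6, lev 2).
Iteration 3: rows with parent in {6} -> n2 (id 9, lev 3).
Iteration 4: no rows with parent in {9}; recursion stops.
Total rows emitted: 6.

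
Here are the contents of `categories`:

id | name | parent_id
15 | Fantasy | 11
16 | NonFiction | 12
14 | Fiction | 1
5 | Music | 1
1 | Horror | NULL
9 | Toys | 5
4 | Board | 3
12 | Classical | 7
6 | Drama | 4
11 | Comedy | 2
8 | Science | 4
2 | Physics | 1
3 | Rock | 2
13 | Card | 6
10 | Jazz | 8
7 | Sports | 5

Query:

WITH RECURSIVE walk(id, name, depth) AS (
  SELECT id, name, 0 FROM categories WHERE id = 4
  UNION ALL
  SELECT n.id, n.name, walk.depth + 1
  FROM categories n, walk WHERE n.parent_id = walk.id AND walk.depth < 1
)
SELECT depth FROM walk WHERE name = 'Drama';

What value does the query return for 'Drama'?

1

Base: id=4 (Board) at depth 0.
Iteration 1: rows with parent_id in {4} -> Drama (id 6, depth 1), Science (id 8, depth 1).
Iteration 2: depth < 1 fails for all current rows; recursion stops.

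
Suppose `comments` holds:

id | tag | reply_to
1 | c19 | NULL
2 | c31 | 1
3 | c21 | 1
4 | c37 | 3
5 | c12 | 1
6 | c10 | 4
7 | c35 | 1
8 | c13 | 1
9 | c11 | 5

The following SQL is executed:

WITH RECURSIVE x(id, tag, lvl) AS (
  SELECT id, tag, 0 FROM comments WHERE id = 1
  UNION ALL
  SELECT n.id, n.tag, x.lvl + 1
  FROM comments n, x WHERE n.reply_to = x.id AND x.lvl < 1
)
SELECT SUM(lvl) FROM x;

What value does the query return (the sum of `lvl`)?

5

Base: id=1 (c19) at lvl 0.
Iteration 1: rows with reply_to in {1} -> c31 (id 2, lvl 1), c21 (id 3, lvl 1), c12 (id 5, lvl 1), c35 (id 7, lvl 1), c13 (id 8, lvl 1).
Iteration 2: lvl < 1 fails for all current rows; recursion stops.
SUM(lvl) = 0 + 1 + 1 + 1 + 1 + 1 = 5.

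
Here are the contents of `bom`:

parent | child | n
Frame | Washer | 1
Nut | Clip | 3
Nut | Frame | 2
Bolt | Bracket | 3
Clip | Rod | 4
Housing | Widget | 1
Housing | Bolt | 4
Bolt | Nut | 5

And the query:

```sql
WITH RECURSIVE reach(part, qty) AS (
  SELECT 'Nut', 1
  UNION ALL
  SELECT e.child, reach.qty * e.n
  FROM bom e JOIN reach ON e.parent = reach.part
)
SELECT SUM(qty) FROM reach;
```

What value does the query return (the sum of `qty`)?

Base: (Nut, qty=1).
Iteration 1: components of {Nut} -> Clip = 1*3 = 3, Frame = 1*2 = 2.
Iteration 2: components of {Clip,Frame} -> Rod = 3*4 = 12, Washer = 2*1 = 2.
Iteration 3: no further components; recursion stops.
SUM(qty) = 1 + 2 + 3 + 2 + 12 = 20.

20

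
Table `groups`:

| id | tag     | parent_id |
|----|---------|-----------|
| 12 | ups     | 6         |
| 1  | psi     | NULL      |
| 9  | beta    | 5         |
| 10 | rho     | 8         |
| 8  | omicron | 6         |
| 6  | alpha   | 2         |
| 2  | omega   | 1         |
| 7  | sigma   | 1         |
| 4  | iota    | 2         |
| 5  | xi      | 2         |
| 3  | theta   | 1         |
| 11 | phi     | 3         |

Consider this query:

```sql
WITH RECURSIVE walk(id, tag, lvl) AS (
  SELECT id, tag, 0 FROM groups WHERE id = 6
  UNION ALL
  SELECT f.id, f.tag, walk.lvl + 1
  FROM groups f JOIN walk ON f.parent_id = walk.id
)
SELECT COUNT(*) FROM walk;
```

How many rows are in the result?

Base: id=6 (alpha) at lvl 0.
Iteration 1: rows with parent_id in {6} -> omicron (id 8, lvl 1), ups (id 12, lvl 1).
Iteration 2: rows with parent_id in {8,12} -> rho (id 10, lvl 2).
Iteration 3: no rows with parent_id in {10}; recursion stops.
Total rows emitted: 4.

4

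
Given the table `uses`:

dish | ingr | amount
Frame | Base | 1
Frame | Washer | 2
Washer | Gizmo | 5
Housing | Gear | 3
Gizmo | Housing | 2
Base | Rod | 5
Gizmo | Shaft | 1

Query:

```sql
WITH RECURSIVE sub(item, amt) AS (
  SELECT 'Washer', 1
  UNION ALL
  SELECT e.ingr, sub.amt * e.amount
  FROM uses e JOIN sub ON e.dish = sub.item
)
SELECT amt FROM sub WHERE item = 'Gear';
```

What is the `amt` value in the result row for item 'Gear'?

Base: (Washer, amt=1).
Iteration 1: components of {Washer} -> Gizmo = 1*5 = 5.
Iteration 2: components of {Gizmo} -> Housing = 5*2 = 10, Shaft = 5*1 = 5.
Iteration 3: components of {Housing,Shaft} -> Gear = 10*3 = 30.
Iteration 4: no further components; recursion stops.

30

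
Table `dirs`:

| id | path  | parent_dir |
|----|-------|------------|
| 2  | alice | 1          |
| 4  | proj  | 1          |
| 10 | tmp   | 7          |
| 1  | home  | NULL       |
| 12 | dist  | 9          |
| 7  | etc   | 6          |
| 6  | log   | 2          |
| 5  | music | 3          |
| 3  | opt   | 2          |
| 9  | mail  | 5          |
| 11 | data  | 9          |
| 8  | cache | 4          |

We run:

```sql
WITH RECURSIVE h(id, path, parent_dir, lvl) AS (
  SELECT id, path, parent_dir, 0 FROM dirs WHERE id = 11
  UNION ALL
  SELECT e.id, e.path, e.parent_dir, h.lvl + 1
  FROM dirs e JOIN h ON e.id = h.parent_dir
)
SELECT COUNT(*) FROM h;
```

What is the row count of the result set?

6

Base: id=11 (data), parent_dir=9, lvl 0.
Iteration 1: join on id=9 -> mail (id 9, parent_dir=5, lvl 1).
Iteration 2: join on id=5 -> music (id 5, parent_dir=3, lvl 2).
Iteration 3: join on id=3 -> opt (id 3, parent_dir=2, lvl 3).
Iteration 4: join on id=2 -> alice (id 2, parent_dir=1, lvl 4).
Iteration 5: join on id=1 -> home (id 1, parent_dir=NULL, lvl 5).
Iteration 6: parent_dir is NULL; no match; recursion stops.
Total rows emitted: 6.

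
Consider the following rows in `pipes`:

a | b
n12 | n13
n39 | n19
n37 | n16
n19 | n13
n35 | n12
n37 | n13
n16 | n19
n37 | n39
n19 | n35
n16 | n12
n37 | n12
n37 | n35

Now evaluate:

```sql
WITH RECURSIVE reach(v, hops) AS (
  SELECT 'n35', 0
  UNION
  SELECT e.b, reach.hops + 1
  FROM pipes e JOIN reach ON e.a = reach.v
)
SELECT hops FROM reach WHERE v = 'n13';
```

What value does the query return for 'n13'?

2

Base: (n35, hops=0).
Iteration 1: edges from {n35} -> (n12, hops=1).
Iteration 2: edges from {n12} -> (n13, hops=2).
Iteration 3: no outgoing edges from {n13}; recursion stops.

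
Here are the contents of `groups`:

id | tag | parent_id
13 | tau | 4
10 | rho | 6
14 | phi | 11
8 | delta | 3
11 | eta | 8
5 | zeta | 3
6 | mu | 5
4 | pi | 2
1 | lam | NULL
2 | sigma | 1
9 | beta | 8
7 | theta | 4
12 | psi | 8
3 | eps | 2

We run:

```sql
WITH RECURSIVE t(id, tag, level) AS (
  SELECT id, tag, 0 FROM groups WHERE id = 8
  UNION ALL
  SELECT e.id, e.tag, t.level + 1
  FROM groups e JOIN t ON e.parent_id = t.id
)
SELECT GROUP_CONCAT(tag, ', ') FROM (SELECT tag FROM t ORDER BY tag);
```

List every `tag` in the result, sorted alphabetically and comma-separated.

Base: id=8 (delta) at level 0.
Iteration 1: rows with parent_id in {8} -> beta (id 9, level 1), eta (id 11, level 1), psi (id 12, level 1).
Iteration 2: rows with parent_id in {9,11,12} -> phi (id 14, level 2).
Iteration 3: no rows with parent_id in {14}; recursion stops.

beta, delta, eta, phi, psi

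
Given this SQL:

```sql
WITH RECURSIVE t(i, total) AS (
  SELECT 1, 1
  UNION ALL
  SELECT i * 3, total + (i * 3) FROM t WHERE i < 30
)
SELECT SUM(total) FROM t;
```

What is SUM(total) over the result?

179

Base: i=1, total=1.
Iteration 1: 1 < 30 holds -> i = 1 * 3 = 3, total = 1 + 3 = 4.
Iteration 2: 3 < 30 holds -> i = 3 * 3 = 9, total = 4 + 9 = 13.
Iteration 3: 9 < 30 holds -> i = 9 * 3 = 27, total = 13 + 27 = 40.
Iteration 4: 27 < 30 holds -> i = 27 * 3 = 81, total = 40 + 81 = 121.
Iteration 5: 81 < 30 fails; recursion stops.
SUM(total) = 1 + 4 + 13 + 40 + 121 = 179.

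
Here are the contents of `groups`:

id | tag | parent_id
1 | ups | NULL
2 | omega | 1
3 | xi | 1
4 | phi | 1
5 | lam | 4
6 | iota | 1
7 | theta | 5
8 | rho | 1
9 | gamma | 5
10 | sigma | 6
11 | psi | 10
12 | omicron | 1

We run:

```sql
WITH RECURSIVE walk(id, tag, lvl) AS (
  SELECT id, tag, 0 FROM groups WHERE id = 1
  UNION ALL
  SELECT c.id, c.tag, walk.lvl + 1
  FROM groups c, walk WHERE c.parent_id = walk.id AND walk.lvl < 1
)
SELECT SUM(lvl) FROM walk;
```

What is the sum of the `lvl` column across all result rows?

6

Base: id=1 (ups) at lvl 0.
Iteration 1: rows with parent_id in {1} -> omega (id 2, lvl 1), xi (id 3, lvl 1), phi (id 4, lvl 1), iota (id 6, lvl 1), rho (id 8, lvl 1), omicron (id 12, lvl 1).
Iteration 2: lvl < 1 fails for all current rows; recursion stops.
SUM(lvl) = 0 + 1 + 1 + 1 + 1 + 1 + 1 = 6.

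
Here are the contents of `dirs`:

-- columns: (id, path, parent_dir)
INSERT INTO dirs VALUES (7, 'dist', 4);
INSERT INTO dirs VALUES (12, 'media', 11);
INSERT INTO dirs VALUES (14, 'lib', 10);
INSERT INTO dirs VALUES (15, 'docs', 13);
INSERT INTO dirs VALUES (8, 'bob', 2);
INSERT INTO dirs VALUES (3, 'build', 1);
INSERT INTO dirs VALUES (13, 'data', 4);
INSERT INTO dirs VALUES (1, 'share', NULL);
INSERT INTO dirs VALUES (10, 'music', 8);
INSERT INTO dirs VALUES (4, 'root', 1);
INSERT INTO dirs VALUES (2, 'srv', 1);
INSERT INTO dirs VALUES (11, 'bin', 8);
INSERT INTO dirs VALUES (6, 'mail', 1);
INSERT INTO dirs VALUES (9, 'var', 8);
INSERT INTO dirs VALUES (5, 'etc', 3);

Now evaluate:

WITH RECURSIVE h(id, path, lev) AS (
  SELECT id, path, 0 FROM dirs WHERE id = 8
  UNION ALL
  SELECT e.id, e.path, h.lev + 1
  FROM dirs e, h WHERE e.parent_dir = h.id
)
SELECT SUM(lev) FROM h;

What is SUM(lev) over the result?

7

Base: id=8 (bob) at lev 0.
Iteration 1: rows with parent_dir in {8} -> var (id 9, lev 1), music (id 10, lev 1), bin (id 11, lev 1).
Iteration 2: rows with parent_dir in {9,10,11} -> media (id 12, lev 2), lib (id 14, lev 2).
Iteration 3: no rows with parent_dir in {12,14}; recursion stops.
SUM(lev) = 0 + 1 + 1 + 1 + 2 + 2 = 7.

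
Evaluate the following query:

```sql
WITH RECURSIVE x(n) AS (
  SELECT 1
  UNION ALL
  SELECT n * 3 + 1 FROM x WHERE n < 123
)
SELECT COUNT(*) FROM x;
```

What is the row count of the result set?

Base: n=1.
Iteration 1: 1 < 123 holds -> n = 1 * 3 + 1 = 4.
Iteration 2: 4 < 123 holds -> n = 4 * 3 + 1 = 13.
Iteration 3: 13 < 123 holds -> n = 13 * 3 + 1 = 40.
Iteration 4: 40 < 123 holds -> n = 40 * 3 + 1 = 121.
Iteration 5: 121 < 123 holds -> n = 121 * 3 + 1 = 364.
Iteration 6: 364 < 123 fails; recursion stops.
Total rows emitted: 6.

6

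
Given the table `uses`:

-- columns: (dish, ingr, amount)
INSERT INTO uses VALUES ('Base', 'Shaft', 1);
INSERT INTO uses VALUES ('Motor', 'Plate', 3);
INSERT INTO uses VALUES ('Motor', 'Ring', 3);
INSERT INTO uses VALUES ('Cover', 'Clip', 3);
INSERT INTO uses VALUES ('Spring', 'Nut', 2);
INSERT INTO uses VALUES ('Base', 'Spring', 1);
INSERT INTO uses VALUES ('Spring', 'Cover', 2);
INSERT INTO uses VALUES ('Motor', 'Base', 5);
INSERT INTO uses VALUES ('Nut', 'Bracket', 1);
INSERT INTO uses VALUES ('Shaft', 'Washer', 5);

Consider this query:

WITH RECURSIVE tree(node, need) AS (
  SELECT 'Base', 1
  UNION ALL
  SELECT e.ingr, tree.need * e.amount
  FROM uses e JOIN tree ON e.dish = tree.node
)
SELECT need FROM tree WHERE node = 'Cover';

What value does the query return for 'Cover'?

Base: (Base, need=1).
Iteration 1: components of {Base} -> Shaft = 1*1 = 1, Spring = 1*1 = 1.
Iteration 2: components of {Shaft,Spring} -> Cover = 1*2 = 2, Nut = 1*2 = 2, Washer = 1*5 = 5.
Iteration 3: components of {Cover,Nut,Washer} -> Bracket = 2*1 = 2, Clip = 2*3 = 6.
Iteration 4: no further components; recursion stops.

2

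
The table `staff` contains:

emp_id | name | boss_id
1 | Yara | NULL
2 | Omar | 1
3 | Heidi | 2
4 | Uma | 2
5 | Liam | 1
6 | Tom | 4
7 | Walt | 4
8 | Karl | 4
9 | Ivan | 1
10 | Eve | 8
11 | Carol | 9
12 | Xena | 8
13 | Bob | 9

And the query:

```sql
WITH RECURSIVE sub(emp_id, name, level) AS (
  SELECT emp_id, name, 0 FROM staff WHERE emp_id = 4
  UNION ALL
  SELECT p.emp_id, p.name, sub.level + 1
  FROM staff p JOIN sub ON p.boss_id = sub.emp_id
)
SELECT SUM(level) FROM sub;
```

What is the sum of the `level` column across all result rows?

Base: emp_id=4 (Uma) at level 0.
Iteration 1: rows with boss_id in {4} -> Tom (id 6, level 1), Walt (id 7, level 1), Karl (id 8, level 1).
Iteration 2: rows with boss_id in {6,7,8} -> Eve (id 10, level 2), Xena (id 12, level 2).
Iteration 3: no rows with boss_id in {10,12}; recursion stops.
SUM(level) = 0 + 1 + 1 + 1 + 2 + 2 = 7.

7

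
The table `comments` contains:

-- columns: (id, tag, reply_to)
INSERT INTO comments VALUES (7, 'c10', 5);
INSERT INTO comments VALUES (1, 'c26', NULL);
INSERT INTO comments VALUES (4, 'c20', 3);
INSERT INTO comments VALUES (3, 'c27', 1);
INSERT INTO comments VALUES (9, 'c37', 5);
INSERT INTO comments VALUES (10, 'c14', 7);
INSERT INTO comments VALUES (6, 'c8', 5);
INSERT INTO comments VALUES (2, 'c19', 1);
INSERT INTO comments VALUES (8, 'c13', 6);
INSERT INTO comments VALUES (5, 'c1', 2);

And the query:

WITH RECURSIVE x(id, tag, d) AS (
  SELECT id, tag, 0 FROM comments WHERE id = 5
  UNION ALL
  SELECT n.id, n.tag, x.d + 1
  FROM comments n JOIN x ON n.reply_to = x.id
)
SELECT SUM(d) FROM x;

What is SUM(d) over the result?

Base: id=5 (c1) at d 0.
Iteration 1: rows with reply_to in {5} -> c8 (id 6, d 1), c10 (id 7, d 1), c37 (id 9, d 1).
Iteration 2: rows with reply_to in {6,7,9} -> c13 (id 8, d 2), c14 (id 10, d 2).
Iteration 3: no rows with reply_to in {8,10}; recursion stops.
SUM(d) = 0 + 1 + 1 + 1 + 2 + 2 = 7.

7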